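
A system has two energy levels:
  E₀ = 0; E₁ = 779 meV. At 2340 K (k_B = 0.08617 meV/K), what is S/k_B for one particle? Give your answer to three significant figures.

0.100

k_BT = 0.08617 × 2340 K = 201.64 meV.
Eᵢ/kT = 0, 3.8633.
Z = Σ e^(−Eᵢ/kT) = e^(−0) + e^(−3.8633) = 1.0000 + 0.020999 = 1.0210.
⟨E⟩ = Σ EᵢPᵢ = 16.022 meV.
S/k_B = ln Z + ⟨E⟩/kT = ln(1.0210) + 16.022/201.64 = 0.020783 + 0.079458 = 0.100.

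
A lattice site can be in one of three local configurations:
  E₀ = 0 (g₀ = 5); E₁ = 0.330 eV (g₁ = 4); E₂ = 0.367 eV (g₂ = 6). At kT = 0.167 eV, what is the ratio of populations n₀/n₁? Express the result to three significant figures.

9.02

n₀/n₁ = (g₀/g₁) exp[−(E₀−E₁)/kT] = (5/4) × exp(−(-0.330 eV)/(0.167 eV)) = (5/4) × exp(1.9760) = 9.02.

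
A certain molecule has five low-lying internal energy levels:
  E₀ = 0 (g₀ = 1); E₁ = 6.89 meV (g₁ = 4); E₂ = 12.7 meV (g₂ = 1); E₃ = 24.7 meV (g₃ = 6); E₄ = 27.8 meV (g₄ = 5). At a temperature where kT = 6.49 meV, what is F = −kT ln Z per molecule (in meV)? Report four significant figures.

Eᵢ/kT = 0, 1.06163, 1.95686, 3.80586, 4.28351.
Z = Σ gᵢe^(−Eᵢ/kT) = 1·e^(−0) + 4·e^(−1.06163) + 1·e^(−1.95686) + 6·e^(−3.80586) + 5·e^(−4.28351) = 1.00000 + 1.38357 + 0.141301 + 0.133440 + 0.0689708 = 2.72728.
F = −kT ln Z = −6.49 × ln(2.72728) = −6.49 × 1.00330 = -6.511 meV.

-6.511 meV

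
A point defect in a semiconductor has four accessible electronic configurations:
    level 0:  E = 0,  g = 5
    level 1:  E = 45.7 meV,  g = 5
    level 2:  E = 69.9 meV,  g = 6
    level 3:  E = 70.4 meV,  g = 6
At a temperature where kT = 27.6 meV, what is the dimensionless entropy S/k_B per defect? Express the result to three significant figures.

Eᵢ/kT = 0, 1.6558, 2.5326, 2.5507.
Z = Σ gᵢe^(−Eᵢ/kT) = 5·e^(−0) + 5·e^(−1.6558) + 6·e^(−2.5326) + 6·e^(−2.5507) = 5.0000 + 0.95470 + 0.47671 + 0.46816 = 6.8996.
⟨E⟩ = Σ EᵢPᵢ = 15.930 meV.
S/k_B = ln Z + ⟨E⟩/kT = ln(6.8996) + 15.930/27.6 = 1.9315 + 0.57717 = 2.51.

2.51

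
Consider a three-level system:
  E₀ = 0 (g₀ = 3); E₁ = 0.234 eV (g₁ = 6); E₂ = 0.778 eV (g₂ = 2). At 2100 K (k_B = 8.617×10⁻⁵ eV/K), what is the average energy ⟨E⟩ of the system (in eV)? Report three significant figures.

k_BT = 8.617×10⁻⁵ × 2100 K = 0.18096 eV.
Eᵢ/kT = 0, 1.2931, 4.2993.
Z = Σ gᵢe^(−Eᵢ/kT) = 3·e^(−0) + 6·e^(−1.2931) + 2·e^(−4.2993) = 3.0000 + 1.6465 + 0.027156 = 4.6737.
⟨E⟩ = Σ Eᵢ gᵢe^(−Eᵢ/kT) / Z = (0·3.0000 + 0.234·1.6465 + 0.778·0.027156) / 4.6737 = 0.0870 eV.

0.0870 eV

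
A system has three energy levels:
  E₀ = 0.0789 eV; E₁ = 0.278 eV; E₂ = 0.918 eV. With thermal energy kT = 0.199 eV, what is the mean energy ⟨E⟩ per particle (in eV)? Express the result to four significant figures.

0.1408 eV

Eᵢ/kT = 0.396482, 1.39698, 4.61307.
Z = Σ e^(−Eᵢ/kT) = e^(−0.396482) + e^(−1.39698) + e^(−4.61307) = 0.672682 + 0.247343 + 0.00992131 = 0.929946.
⟨E⟩ = Σ Eᵢ e^(−Eᵢ/kT) / Z = (0.0789·0.672682 + 0.278·0.247343 + 0.918·0.00992131) / 0.929946 = 0.1408 eV.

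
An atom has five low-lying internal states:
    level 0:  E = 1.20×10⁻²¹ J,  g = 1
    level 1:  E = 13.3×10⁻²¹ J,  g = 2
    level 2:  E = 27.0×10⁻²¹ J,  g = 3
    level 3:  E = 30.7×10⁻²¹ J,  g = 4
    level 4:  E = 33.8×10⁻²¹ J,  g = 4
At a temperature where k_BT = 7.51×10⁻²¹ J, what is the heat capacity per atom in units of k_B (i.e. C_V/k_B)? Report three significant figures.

Eᵢ/kT = 0.15979, 1.7710, 3.5952, 4.0879, 4.5007.
Z = Σ gᵢe^(−Eᵢ/kT) = 1·e^(−0.15979) + 2·e^(−1.7710) + 3·e^(−3.5952) + 4·e^(−4.0879) + 4·e^(−4.5007) = 0.85232 + 0.34033 + 0.082366 + 0.067098 + 0.044405 = 1.3865.
⟨E⟩ = 8.1744, ⟨E²⟩ = 169.81.
C_V/k_B = (⟨E²⟩ − ⟨E⟩²)/(kT)² = (169.81 − 66.821)/56.400 = 1.83.

1.83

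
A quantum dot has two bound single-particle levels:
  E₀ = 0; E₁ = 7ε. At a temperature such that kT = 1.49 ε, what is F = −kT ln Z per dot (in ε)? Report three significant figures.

-0.0135 ε

Eᵢ/kT = 0, 4.6980.
Z = Σ e^(−Eᵢ/kT) = e^(−0) + e^(−4.6980) = 1.0000 + 0.0091135 = 1.0091.
F = −kT ln Z = −1.49 × ln(1.0091) = −1.49 × 0.0090588 = -0.0135 ε.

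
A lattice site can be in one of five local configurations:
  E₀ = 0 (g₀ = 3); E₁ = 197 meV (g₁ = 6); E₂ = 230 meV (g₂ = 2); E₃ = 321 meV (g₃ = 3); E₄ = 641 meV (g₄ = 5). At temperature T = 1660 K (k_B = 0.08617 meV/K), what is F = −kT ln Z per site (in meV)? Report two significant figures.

k_BT = 0.08617 × 1660 K = 143.0 meV.
Eᵢ/kT = 0, 1.378, 1.608, 2.245, 4.483.
Z = Σ gᵢe^(−Eᵢ/kT) = 3·e^(−0) + 6·e^(−1.378) + 2·e^(−1.608) + 3·e^(−2.245) + 5·e^(−4.483) = 3.000 + 1.512 + 0.4006 + 0.3178 + 0.05650 = 5.287.
F = −kT ln Z = −143.0 × ln(5.287) = −143.0 × 1.665 = -240 meV.

-240 meV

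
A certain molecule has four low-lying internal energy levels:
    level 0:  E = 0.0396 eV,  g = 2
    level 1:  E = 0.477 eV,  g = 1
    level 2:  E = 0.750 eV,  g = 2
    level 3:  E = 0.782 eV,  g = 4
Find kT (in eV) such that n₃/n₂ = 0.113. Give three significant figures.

0.0111 eV

n₃/n₂ = (g₃/g₂) exp[−(E₃−E₂)/kT] = 0.113.
⇒ (E₃−E₂)/kT = ln((4/2)/0.113) = ln(17.699) = 2.8735.
kT = 0.032 eV / 2.8735 = 0.0111 eV.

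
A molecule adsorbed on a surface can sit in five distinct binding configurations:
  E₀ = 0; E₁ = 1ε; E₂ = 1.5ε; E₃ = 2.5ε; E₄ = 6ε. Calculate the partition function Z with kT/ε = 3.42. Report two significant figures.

Z = 3.0

Eᵢ/kT = 0, 0.2924, 0.4386, 0.7310, 1.754.
Z = Σ e^(−Eᵢ/kT) = e^(−0) + e^(−0.2924) + e^(−0.4386) + e^(−0.7310) + e^(−1.754) = 1.000 + 0.7465 + 0.6449 + 0.4814 + 0.1731 = 3.046.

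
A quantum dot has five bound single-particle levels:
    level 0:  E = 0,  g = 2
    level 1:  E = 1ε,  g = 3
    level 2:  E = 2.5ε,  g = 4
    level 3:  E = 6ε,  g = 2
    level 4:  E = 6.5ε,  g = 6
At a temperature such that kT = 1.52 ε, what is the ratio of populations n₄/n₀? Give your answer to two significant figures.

0.042

n₄/n₀ = (g₄/g₀) exp[−(E₄−E₀)/kT] = (6/2) × exp(−(6.5ε)/(1.52ε)) = (6/2) × exp(-4.276) = 0.042.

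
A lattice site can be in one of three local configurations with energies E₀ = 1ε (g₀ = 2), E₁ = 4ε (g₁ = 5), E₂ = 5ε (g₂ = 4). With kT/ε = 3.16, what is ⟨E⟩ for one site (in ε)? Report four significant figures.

Eᵢ/kT = 0.316456, 1.26582, 1.58228.
Z = Σ gᵢe^(−Eᵢ/kT) = 2·e^(−0.316456) + 5·e^(−1.26582) + 4·e^(−1.58228) = 1.45745 + 1.41004 + 0.822024 = 3.68951.
⟨E⟩ = Σ Eᵢ gᵢe^(−Eᵢ/kT) / Z = (1·1.45745 + 4·1.41004 + 5·0.822024) / 3.68951 = 3.038 ε.

3.038 ε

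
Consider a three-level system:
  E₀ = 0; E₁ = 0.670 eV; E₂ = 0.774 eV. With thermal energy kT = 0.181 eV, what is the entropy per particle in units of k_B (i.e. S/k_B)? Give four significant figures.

0.1830

Eᵢ/kT = 0, 3.70166, 4.27624.
Z = Σ e^(−Eᵢ/kT) = e^(−0) + e^(−3.70166) + e^(−4.27624) = 1.00000 + 0.0246825 + 0.0138948 = 1.03858.
⟨E⟩ = Σ EᵢPᵢ = 0.0262780 eV.
S/k_B = ln Z + ⟨E⟩/kT = ln(1.03858) + 0.0262780/0.181 = 0.0378544 + 0.145182 = 0.1830.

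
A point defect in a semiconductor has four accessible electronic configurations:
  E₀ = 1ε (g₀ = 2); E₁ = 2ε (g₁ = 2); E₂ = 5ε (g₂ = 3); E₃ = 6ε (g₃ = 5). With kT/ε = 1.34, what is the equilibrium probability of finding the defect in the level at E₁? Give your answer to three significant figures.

0.295

Eᵢ/kT = 0.74627, 1.4925, 3.7313, 4.4776.
Z = Σ gᵢe^(−Eᵢ/kT) = 2·e^(−0.74627) + 2·e^(−1.4925) + 3·e^(−3.7313) + 5·e^(−4.4776) = 0.94826 + 0.44962 + 0.071885 + 0.056803 = 1.5266.
P₁ = g₁ e^(−E₁/kT) / Z = 0.44962/1.5266 = 0.295.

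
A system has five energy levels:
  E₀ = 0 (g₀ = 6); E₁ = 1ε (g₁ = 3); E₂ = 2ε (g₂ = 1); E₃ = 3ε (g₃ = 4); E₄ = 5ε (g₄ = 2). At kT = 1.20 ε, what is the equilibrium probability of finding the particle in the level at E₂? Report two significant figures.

0.024

Eᵢ/kT = 0, 0.8333, 1.667, 2.500, 4.167.
Z = Σ gᵢe^(−Eᵢ/kT) = 6·e^(−0) + 3·e^(−0.8333) + 1·e^(−1.667) + 4·e^(−2.500) + 2·e^(−4.167) = 6.000 + 1.304 + 0.1888 + 0.3283 + 0.03100 = 7.852.
P₂ = g₂ e^(−E₂/kT) / Z = 0.1888/7.852 = 0.024.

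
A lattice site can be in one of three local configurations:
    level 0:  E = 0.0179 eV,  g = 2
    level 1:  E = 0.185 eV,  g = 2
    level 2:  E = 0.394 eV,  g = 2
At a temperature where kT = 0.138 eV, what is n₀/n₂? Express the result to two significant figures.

15

n₀/n₂ = (g₀/g₂) exp[−(E₀−E₂)/kT] = (2/2) × exp(−(-0.3761 eV)/(0.138 eV)) = (2/2) × exp(2.725) = 15.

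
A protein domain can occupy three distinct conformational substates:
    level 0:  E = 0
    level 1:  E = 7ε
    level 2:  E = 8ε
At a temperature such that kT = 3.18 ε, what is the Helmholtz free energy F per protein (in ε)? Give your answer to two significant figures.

Eᵢ/kT = 0, 2.201, 2.516.
Z = Σ e^(−Eᵢ/kT) = e^(−0) + e^(−2.201) + e^(−2.516) = 1.000 + 0.1107 + 0.08078 = 1.191.
F = −kT ln Z = −3.18 × ln(1.191) = −3.18 × 0.1748 = -0.56 ε.

-0.56 ε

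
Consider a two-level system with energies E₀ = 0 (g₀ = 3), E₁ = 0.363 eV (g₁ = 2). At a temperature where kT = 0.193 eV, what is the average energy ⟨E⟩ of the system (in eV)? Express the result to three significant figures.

0.0335 eV

Eᵢ/kT = 0, 1.8808.
Z = Σ gᵢe^(−Eᵢ/kT) = 3·e^(−0) + 2·e^(−1.8808) = 3.0000 + 0.30494 = 3.3049.
⟨E⟩ = Σ Eᵢ gᵢe^(−Eᵢ/kT) / Z = (0·3.0000 + 0.363·0.30494) / 3.3049 = 0.0335 eV.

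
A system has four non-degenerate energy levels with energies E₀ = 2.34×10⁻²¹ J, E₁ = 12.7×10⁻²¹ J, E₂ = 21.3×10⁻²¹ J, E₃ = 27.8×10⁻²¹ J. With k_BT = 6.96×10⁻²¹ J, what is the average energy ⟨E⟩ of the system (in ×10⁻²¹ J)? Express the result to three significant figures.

Eᵢ/kT = 0.33621, 1.8247, 3.0603, 3.9943.
Z = Σ e^(−Eᵢ/kT) = e^(−0.33621) + e^(−1.8247) + e^(−3.0603) + e^(−3.9943) = 0.71447 + 0.16127 + 0.046874 + 0.018420 = 0.94103.
⟨E⟩ = Σ Eᵢ e^(−Eᵢ/kT) / Z = (2.34·0.71447 + 12.7·0.16127 + 21.3·0.046874 + 27.8·0.018420) / 0.94103 = 5.56 ×10⁻²¹ J.

5.56 ×10⁻²¹ J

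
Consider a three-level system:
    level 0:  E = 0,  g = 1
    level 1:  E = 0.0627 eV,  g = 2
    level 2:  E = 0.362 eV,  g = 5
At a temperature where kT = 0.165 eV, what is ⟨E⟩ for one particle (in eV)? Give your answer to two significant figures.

Eᵢ/kT = 0, 0.3800, 2.194.
Z = Σ gᵢe^(−Eᵢ/kT) = 1·e^(−0) + 2·e^(−0.3800) + 5·e^(−2.194) = 1.000 + 1.368 + 0.5573 = 2.925.
⟨E⟩ = Σ Eᵢ gᵢe^(−Eᵢ/kT) / Z = (0·1.000 + 0.0627·1.368 + 0.362·0.5573) / 2.925 = 0.098 eV.

0.098 eV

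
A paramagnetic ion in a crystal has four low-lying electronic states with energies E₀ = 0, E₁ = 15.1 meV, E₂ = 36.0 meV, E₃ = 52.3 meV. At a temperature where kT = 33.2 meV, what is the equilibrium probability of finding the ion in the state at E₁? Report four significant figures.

0.2911

Eᵢ/kT = 0, 0.454819, 1.08434, 1.57530.
Z = Σ e^(−Eᵢ/kT) = e^(−0) + e^(−0.454819) + e^(−1.08434) + e^(−1.57530) = 1.00000 + 0.634563 + 0.338125 + 0.206945 = 2.17963.
P₁ = e^(−E₁/kT) / Z = 0.634563/2.17963 = 0.2911.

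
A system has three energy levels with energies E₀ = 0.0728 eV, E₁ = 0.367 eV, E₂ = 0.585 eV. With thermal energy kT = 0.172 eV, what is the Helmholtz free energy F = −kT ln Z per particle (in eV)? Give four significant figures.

0.03696 eV

Eᵢ/kT = 0.423256, 2.13372, 3.40116.
Z = Σ e^(−Eᵢ/kT) = e^(−0.423256) + e^(−2.13372) + e^(−3.40116) = 0.654911 + 0.118396 + 0.0333346 = 0.806642.
F = −kT ln Z = −0.172 × ln(0.806642) = −0.172 × -0.214875 = 0.03696 eV.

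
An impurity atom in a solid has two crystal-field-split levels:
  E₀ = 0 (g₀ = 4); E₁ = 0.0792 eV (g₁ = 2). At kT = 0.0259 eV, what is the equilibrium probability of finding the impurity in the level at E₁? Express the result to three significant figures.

0.0230

Eᵢ/kT = 0, 3.0579.
Z = Σ gᵢe^(−Eᵢ/kT) = 4·e^(−0) + 2·e^(−3.0579) = 4.0000 + 0.093973 = 4.0940.
P₁ = g₁ e^(−E₁/kT) / Z = 0.093973/4.0940 = 0.0230.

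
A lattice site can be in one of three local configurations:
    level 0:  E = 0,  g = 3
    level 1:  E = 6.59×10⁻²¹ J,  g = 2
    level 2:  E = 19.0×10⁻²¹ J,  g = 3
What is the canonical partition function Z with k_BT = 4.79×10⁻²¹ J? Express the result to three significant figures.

Z = 3.56

Eᵢ/kT = 0, 1.3758, 3.9666.
Z = Σ gᵢe^(−Eᵢ/kT) = 3·e^(−0) + 2·e^(−1.3758) + 3·e^(−3.9666) = 3.0000 + 0.50527 + 0.056813 = 3.5621.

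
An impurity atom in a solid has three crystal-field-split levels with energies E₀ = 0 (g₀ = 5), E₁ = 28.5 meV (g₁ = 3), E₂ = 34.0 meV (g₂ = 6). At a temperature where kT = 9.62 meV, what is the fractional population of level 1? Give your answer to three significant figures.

0.0291

Eᵢ/kT = 0, 2.9626, 3.5343.
Z = Σ gᵢe^(−Eᵢ/kT) = 5·e^(−0) + 3·e^(−2.9626) + 6·e^(−3.5343) = 5.0000 + 0.15505 + 0.17508 = 5.3301.
P₁ = g₁ e^(−E₁/kT) / Z = 0.15505/5.3301 = 0.0291.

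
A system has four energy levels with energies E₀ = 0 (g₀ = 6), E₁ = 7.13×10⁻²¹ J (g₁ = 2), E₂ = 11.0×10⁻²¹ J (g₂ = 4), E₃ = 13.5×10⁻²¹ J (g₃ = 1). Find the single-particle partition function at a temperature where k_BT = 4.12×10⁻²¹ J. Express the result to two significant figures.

Eᵢ/kT = 0, 1.731, 2.670, 3.277.
Z = Σ gᵢe^(−Eᵢ/kT) = 6·e^(−0) + 2·e^(−1.731) + 4·e^(−2.670) + 1·e^(−3.277) = 6.000 + 0.3542 + 0.2770 + 0.03774 = 6.669.

Z = 6.7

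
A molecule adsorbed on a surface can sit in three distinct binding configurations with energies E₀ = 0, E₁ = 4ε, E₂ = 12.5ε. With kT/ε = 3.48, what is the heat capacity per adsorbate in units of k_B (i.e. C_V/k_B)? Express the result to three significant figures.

0.457

Eᵢ/kT = 0, 1.1494, 3.5920.
Z = Σ e^(−Eᵢ/kT) = e^(−0) + e^(−1.1494) + e^(−3.5920) = 1.0000 + 0.31683 + 0.027543 = 1.3444.
⟨E⟩ = 1.1988 ε, ⟨E²⟩ = 6.9718 ε².
C_V/k_B = (⟨E²⟩ − ⟨E⟩²)/(kT)² = (6.9718 − 1.4371)/12.110 = 0.457.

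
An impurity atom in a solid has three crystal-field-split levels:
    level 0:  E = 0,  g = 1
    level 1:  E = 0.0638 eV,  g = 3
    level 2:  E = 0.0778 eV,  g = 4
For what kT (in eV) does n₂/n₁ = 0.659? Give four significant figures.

0.01987 eV

n₂/n₁ = (g₂/g₁) exp[−(E₂−E₁)/kT] = 0.659.
⇒ (E₂−E₁)/kT = ln((4/3)/0.659) = ln(2.02327) = 0.704715.
kT = 0.0140 eV / 0.704715 = 0.01987 eV.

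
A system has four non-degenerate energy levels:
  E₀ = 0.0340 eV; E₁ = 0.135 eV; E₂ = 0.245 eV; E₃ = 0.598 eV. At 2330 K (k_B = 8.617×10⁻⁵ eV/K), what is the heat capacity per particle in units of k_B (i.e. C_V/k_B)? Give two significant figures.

0.33

k_BT = 8.617×10⁻⁵ × 2330 K = 0.2008 eV.
Eᵢ/kT = 0.1693, 0.6723, 1.220, 2.978.
Z = Σ e^(−Eᵢ/kT) = e^(−0.1693) + e^(−0.6723) + e^(−1.220) + e^(−2.978) = 0.8443 + 0.5105 + 0.2952 + 0.05089 = 1.701.
⟨E⟩ = 0.1178 eV, ⟨E²⟩ = 0.02716 eV².
C_V/k_B = (⟨E²⟩ − ⟨E⟩²)/(kT)² = (0.02716 − 0.01388)/0.04032 = 0.33.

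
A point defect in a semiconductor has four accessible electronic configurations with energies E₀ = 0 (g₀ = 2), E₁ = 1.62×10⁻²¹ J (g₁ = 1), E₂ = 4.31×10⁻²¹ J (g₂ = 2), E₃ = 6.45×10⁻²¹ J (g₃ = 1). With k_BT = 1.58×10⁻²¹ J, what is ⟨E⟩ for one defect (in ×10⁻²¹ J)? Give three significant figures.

Eᵢ/kT = 0, 1.0253, 2.7278, 4.0823.
Z = Σ gᵢe^(−Eᵢ/kT) = 2·e^(−0) + 1·e^(−1.0253) + 2·e^(−2.7278) + 1·e^(−4.0823) = 2.0000 + 0.35869 + 0.13073 + 0.016869 = 2.5063.
⟨E⟩ = Σ Eᵢ gᵢe^(−Eᵢ/kT) / Z = (0·2.0000 + 1.62·0.35869 + 4.31·0.13073 + 6.45·0.016869) / 2.5063 = 0.500 ×10⁻²¹ J.

0.500 ×10⁻²¹ J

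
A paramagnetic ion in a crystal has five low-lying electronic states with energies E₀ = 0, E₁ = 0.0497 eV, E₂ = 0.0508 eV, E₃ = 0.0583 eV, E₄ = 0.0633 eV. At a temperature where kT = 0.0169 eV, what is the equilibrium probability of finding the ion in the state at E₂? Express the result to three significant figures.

0.0428

Eᵢ/kT = 0, 2.9408, 3.0059, 3.4497, 3.7456.
Z = Σ e^(−Eᵢ/kT) = e^(−0) + e^(−2.9408) + e^(−3.0059) + e^(−3.4497) + e^(−3.7456) = 1.0000 + 0.052823 + 0.049494 + 0.031755 + 0.023621 = 1.1577.
P₂ = e^(−E₂/kT) / Z = 0.049494/1.1577 = 0.0428.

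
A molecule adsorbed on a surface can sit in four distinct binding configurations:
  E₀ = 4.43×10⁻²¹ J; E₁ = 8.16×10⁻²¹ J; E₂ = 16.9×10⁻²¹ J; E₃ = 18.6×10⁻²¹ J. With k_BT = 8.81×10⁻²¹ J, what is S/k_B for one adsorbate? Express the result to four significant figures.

Eᵢ/kT = 0.502838, 0.926220, 1.91827, 2.11124.
Z = Σ e^(−Eᵢ/kT) = e^(−0.502838) + e^(−0.926220) + e^(−1.91827) + e^(−2.11124) = 0.604812 + 0.396048 + 0.146861 + 0.121088 = 1.26881.
⟨E⟩ = Σ EᵢPᵢ = 8.38995 ×10⁻²¹ J.
S/k_B = ln Z + ⟨E⟩/kT = ln(1.26881) + 8.38995/8.81 = 0.238079 + 0.952321 = 1.190.

1.190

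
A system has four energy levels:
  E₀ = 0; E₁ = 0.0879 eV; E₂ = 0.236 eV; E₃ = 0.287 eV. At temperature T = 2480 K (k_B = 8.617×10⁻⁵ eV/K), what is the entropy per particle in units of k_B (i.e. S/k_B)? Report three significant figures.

1.25

k_BT = 8.617×10⁻⁵ × 2480 K = 0.21370 eV.
Eᵢ/kT = 0, 0.41132, 1.1044, 1.3430.
Z = Σ e^(−Eᵢ/kT) = e^(−0) + e^(−0.41132) + e^(−1.1044) + e^(−1.3430) = 1.0000 + 0.66277 + 0.33141 + 0.26106 = 2.2552.
⟨E⟩ = Σ EᵢPᵢ = 0.093736 eV.
S/k_B = ln Z + ⟨E⟩/kT = ln(2.2552) + 0.093736/0.21370 = 0.81324 + 0.43863 = 1.25.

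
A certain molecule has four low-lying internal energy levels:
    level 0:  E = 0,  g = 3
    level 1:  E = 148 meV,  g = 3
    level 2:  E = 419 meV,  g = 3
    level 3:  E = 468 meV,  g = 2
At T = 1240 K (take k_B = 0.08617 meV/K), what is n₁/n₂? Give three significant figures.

k_BT = 0.08617 × 1240 K = 106.85 meV.
n₁/n₂ = (g₁/g₂) exp[−(E₁−E₂)/kT] = (3/3) × exp(−(-271 meV)/(106.85 meV)) = (3/3) × exp(2.5363) = 12.6.

12.6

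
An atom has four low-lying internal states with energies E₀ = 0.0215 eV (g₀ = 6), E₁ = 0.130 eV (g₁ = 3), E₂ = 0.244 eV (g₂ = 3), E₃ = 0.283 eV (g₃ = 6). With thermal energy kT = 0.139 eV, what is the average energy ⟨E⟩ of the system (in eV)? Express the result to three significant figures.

Eᵢ/kT = 0.15468, 0.93525, 1.7554, 2.0360.
Z = Σ gᵢe^(−Eᵢ/kT) = 6·e^(−0.15468) + 3·e^(−0.93525) + 3·e^(−1.7554) + 6·e^(−2.0360) = 5.1401 + 1.1775 + 0.51851 + 0.78330 = 7.6194.
⟨E⟩ = Σ Eᵢ gᵢe^(−Eᵢ/kT) / Z = (0.0215·5.1401 + 0.130·1.1775 + 0.244·0.51851 + 0.283·0.78330) / 7.6194 = 0.0803 eV.

0.0803 eV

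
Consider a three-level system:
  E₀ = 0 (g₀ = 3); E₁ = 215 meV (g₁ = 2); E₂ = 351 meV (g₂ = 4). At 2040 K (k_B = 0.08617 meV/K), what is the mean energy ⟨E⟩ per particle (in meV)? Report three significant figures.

k_BT = 0.08617 × 2040 K = 175.79 meV.
Eᵢ/kT = 0, 1.2231, 1.9967.
Z = Σ gᵢe^(−Eᵢ/kT) = 3·e^(−0) + 2·e^(−1.2231) + 4·e^(−1.9967) = 3.0000 + 0.58863 + 0.54313 = 4.1318.
⟨E⟩ = Σ Eᵢ gᵢe^(−Eᵢ/kT) / Z = (0·3.0000 + 215·0.58863 + 351·0.54313) / 4.1318 = 76.8 meV.

76.8 meV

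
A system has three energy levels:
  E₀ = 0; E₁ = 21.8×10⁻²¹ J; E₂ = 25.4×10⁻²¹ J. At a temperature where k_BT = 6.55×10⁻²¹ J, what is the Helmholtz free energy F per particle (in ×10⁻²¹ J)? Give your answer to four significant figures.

-0.3603 ×10⁻²¹ J

Eᵢ/kT = 0, 3.32824, 3.87786.
Z = Σ e^(−Eᵢ/kT) = e^(−0) + e^(−3.32824) + e^(−3.87786) = 1.00000 + 0.0358562 + 0.0206951 = 1.05655.
F = −kT ln Z = −6.55 × ln(1.05655) = −6.55 × 0.0550089 = -0.3603 ×10⁻²¹ J.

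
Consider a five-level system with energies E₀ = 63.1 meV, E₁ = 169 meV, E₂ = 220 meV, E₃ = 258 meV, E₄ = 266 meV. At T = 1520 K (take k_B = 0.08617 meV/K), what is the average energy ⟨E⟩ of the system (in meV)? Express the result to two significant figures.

150 meV

k_BT = 0.08617 × 1520 K = 131.0 meV.
Eᵢ/kT = 0.4817, 1.290, 1.679, 1.969, 2.031.
Z = Σ e^(−Eᵢ/kT) = e^(−0.4817) + e^(−1.290) + e^(−1.679) + e^(−1.969) + e^(−2.031) = 0.6177 + 0.2753 + 0.1866 + 0.1396 + 0.1312 = 1.350.
⟨E⟩ = Σ Eᵢ e^(−Eᵢ/kT) / Z = (63.1·0.6177 + 169·0.2753 + 220·0.1866 + 258·0.1396 + 266·0.1312) / 1.350 = 150 meV.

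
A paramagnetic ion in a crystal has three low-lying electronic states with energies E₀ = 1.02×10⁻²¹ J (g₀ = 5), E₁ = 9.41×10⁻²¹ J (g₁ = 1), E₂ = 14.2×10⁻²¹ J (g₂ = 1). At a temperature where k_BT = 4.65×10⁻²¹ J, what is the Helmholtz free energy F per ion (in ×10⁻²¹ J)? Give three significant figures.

Eᵢ/kT = 0.21935, 2.0237, 3.0538.
Z = Σ gᵢe^(−Eᵢ/kT) = 5·e^(−0.21935) + 1·e^(−2.0237) + 1·e^(−3.0538) = 4.0152 + 0.13217 + 0.047179 = 4.1945.
F = −kT ln Z = −4.65 × ln(4.1945) = −4.65 × 1.4338 = -6.67 ×10⁻²¹ J.

-6.67 ×10⁻²¹ J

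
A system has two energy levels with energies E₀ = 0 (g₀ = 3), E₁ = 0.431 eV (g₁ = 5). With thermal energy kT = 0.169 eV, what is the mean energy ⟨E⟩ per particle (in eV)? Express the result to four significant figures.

Eᵢ/kT = 0, 2.55030.
Z = Σ gᵢe^(−Eᵢ/kT) = 3·e^(−0) + 5·e^(−2.55030) = 3.00000 + 0.390291 = 3.39029.
⟨E⟩ = Σ Eᵢ gᵢe^(−Eᵢ/kT) / Z = (0·3.00000 + 0.431·0.390291) / 3.39029 = 0.04962 eV.

0.04962 eV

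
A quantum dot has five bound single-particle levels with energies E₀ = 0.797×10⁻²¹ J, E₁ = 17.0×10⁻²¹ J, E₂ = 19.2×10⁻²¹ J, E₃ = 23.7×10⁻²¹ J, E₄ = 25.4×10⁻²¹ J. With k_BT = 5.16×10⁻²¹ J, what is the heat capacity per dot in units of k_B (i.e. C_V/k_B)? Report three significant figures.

1.02

Eᵢ/kT = 0.15446, 3.2946, 3.7209, 4.5930, 4.9225.
Z = Σ e^(−Eᵢ/kT) = e^(−0.15446) + e^(−3.2946) + e^(−3.7209) + e^(−4.5930) + e^(−4.9225) = 0.85688 + 0.037083 + 0.024212 + 0.010122 + 0.0072809 = 0.93558.
⟨E⟩ = 2.3547, ⟨E²⟩ = 32.674.
C_V/k_B = (⟨E²⟩ − ⟨E⟩²)/(kT)² = (32.674 − 5.5446)/26.626 = 1.02.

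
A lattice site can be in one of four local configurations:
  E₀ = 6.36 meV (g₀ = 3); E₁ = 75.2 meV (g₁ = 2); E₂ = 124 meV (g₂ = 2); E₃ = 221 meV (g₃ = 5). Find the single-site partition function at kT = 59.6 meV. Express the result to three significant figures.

Eᵢ/kT = 0.10671, 1.2617, 2.0805, 3.7081.
Z = Σ gᵢe^(−Eᵢ/kT) = 3·e^(−0.10671) + 2·e^(−1.2617) + 2·e^(−2.0805) + 5·e^(−3.7081) = 2.6964 + 0.56634 + 0.24974 + 0.12262 = 3.6351.

Z = 3.64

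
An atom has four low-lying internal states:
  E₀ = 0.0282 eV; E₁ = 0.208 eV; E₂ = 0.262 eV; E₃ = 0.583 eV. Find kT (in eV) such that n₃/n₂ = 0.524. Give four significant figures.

0.4967 eV

n₃/n₂ = exp[−(E₃−E₂)/kT] = 0.524.
⇒ (E₃−E₂)/kT = ln(1/0.524) = ln(1.90840) = 0.646265.
kT = 0.321 eV / 0.646265 = 0.4967 eV.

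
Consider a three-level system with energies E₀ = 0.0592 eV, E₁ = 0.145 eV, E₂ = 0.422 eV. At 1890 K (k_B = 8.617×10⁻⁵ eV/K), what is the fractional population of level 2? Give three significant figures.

0.0635

k_BT = 8.617×10⁻⁵ × 1890 K = 0.16286 eV.
Eᵢ/kT = 0.36350, 0.89034, 2.5912.
Z = Σ e^(−Eᵢ/kT) = e^(−0.36350) + e^(−0.89034) + e^(−2.5912) = 0.69524 + 0.41052 + 0.074930 = 1.1807.
P₂ = e^(−E₂/kT) / Z = 0.074930/1.1807 = 0.0635.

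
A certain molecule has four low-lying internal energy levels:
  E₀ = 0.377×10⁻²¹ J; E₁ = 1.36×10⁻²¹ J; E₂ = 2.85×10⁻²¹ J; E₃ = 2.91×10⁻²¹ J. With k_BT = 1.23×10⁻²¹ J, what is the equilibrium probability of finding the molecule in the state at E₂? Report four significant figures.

Eᵢ/kT = 0.306504, 1.10569, 2.31707, 2.36585.
Z = Σ e^(−Eᵢ/kT) = e^(−0.306504) + e^(−1.10569) + e^(−2.31707) + e^(−2.36585) = 0.736016 + 0.330982 + 0.0985619 + 0.0938695 = 1.25943.
P₂ = e^(−E₂/kT) / Z = 0.0985619/1.25943 = 0.07826.

0.07826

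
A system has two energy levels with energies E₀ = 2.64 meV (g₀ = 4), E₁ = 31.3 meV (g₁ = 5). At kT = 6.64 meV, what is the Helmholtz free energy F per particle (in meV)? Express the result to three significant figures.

-6.67 meV

Eᵢ/kT = 0.39759, 4.7139.
Z = Σ gᵢe^(−Eᵢ/kT) = 4·e^(−0.39759) + 5·e^(−4.7139) = 2.6877 + 0.044849 = 2.7325.
F = −kT ln Z = −6.64 × ln(2.7325) = −6.64 × 1.0052 = -6.67 meV.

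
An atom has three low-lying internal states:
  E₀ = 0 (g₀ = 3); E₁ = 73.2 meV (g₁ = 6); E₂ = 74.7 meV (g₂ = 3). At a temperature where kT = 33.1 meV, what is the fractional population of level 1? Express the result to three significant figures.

Eᵢ/kT = 0, 2.2115, 2.2568.
Z = Σ gᵢe^(−Eᵢ/kT) = 3·e^(−0) + 6·e^(−2.2115) + 3·e^(−2.2568) = 3.0000 + 0.65722 + 0.31405 = 3.9713.
P₁ = g₁ e^(−E₁/kT) / Z = 0.65722/3.9713 = 0.165.

0.165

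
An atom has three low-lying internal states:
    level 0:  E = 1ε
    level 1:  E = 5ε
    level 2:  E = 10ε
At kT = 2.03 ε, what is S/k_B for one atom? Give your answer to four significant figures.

Eᵢ/kT = 0.492611, 2.46305, 4.92611.
Z = Σ e^(−Eᵢ/kT) = e^(−0.492611) + e^(−2.46305) + e^(−4.92611) = 0.611029 + 0.0851748 + 0.00725467 = 0.703458.
⟨E⟩ = Σ EᵢPᵢ = 1.57714 ε.
S/k_B = ln Z + ⟨E⟩/kT = ln(0.703458) + 1.57714/2.03 = -0.351747 + 0.776916 = 0.4252.

0.4252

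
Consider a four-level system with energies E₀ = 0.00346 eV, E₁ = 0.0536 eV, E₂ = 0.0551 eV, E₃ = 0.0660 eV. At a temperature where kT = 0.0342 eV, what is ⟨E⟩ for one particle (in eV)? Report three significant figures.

Eᵢ/kT = 0.10117, 1.5673, 1.6111, 1.9298.
Z = Σ e^(−Eᵢ/kT) = e^(−0.10117) + e^(−1.5673) + e^(−1.6111) + e^(−1.9298) = 0.90378 + 0.20861 + 0.19967 + 0.14518 = 1.4572.
⟨E⟩ = Σ Eᵢ e^(−Eᵢ/kT) / Z = (0.00346·0.90378 + 0.0536·0.20861 + 0.0551·0.19967 + 0.0660·0.14518) / 1.4572 = 0.0239 eV.

0.0239 eV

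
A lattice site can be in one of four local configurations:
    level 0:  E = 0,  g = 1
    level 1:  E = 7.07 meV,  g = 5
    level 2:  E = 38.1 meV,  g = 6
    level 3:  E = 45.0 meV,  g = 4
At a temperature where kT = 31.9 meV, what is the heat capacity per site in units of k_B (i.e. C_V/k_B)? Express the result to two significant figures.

0.28

Eᵢ/kT = 0, 0.2216, 1.194, 1.411.
Z = Σ gᵢe^(−Eᵢ/kT) = 1·e^(−0) + 5·e^(−0.2216) + 6·e^(−1.194) + 4·e^(−1.411) = 1.000 + 4.006 + 1.818 + 0.9756 = 7.800.
⟨E⟩ = 18.14 meV, ⟨E²⟩ = 617.3 meV².
C_V/k_B = (⟨E²⟩ − ⟨E⟩²)/(kT)² = (617.3 − 329.1)/1018 = 0.28.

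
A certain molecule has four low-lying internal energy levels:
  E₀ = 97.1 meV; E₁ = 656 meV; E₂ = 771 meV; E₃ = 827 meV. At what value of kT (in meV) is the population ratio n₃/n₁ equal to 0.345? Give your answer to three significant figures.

n₃/n₁ = exp[−(E₃−E₁)/kT] = 0.345.
⇒ (E₃−E₁)/kT = ln(1/0.345) = ln(2.8986) = 1.0642.
kT = 171 meV / 1.0642 = 161 meV.

161 meV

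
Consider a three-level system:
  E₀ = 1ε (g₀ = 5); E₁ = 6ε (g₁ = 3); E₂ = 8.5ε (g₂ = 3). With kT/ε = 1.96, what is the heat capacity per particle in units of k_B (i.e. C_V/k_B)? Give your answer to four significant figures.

Eᵢ/kT = 0.510204, 3.06122, 4.33673.
Z = Σ gᵢe^(−Eᵢ/kT) = 5·e^(−0.510204) + 3·e^(−3.06122) + 3·e^(−4.33673) = 3.00187 + 0.140492 + 0.0392377 = 3.18160.
⟨E⟩ = 1.31328 ε, ⟨E²⟩ = 3.42422 ε².
C_V/k_B = (⟨E²⟩ − ⟨E⟩²)/(kT)² = (3.42422 − 1.72470)/3.84160 = 0.4424.

0.4424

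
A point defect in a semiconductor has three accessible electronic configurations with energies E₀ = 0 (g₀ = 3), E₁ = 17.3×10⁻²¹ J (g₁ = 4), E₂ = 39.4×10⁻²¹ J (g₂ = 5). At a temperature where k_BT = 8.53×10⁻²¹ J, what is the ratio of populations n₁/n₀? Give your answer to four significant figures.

0.1754

n₁/n₀ = (g₁/g₀) exp[−(E₁−E₀)/kT] = (4/3) × exp(−(17.3 ×10⁻²¹ J)/(8.53 ×10⁻²¹ J)) = (4/3) × exp(-2.02814) = 0.1754.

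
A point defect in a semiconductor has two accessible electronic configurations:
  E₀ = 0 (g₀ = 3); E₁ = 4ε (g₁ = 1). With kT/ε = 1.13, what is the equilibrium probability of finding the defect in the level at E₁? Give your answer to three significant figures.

Eᵢ/kT = 0, 3.5398.
Z = Σ gᵢe^(−Eᵢ/kT) = 3·e^(−0) + 1·e^(−3.5398) = 3.0000 + 0.029019 = 3.0290.
P₁ = g₁ e^(−E₁/kT) / Z = 0.029019/3.0290 = 0.00958.

0.00958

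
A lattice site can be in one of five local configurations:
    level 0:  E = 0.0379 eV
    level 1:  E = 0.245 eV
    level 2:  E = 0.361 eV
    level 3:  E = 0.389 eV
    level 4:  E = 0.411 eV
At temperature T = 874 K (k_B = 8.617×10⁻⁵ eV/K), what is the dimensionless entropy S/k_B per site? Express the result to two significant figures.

0.38

k_BT = 8.617×10⁻⁵ × 874 K = 0.07531 eV.
Eᵢ/kT = 0.5033, 3.253, 4.794, 5.165, 5.457.
Z = Σ e^(−Eᵢ/kT) = e^(−0.5033) + e^(−3.253) + e^(−4.794) + e^(−5.165) + e^(−5.457) = 0.6045 + 0.03866 + 0.008279 + 0.005713 + 0.004266 = 0.6614.
⟨E⟩ = Σ EᵢPᵢ = 0.05949 eV.
S/k_B = ln Z + ⟨E⟩/kT = ln(0.6614) + 0.05949/0.07531 = -0.4134 + 0.7899 = 0.38.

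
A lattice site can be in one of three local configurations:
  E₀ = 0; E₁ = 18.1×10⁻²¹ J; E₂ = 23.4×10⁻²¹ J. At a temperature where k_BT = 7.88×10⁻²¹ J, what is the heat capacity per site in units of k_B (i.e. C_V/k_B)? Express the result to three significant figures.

0.743

Eᵢ/kT = 0, 2.2970, 2.9695.
Z = Σ e^(−Eᵢ/kT) = e^(−0) + e^(−2.2970) + e^(−2.9695) = 1.0000 + 0.10056 + 0.051329 = 1.1519.
⟨E⟩ = 2.6228, ⟨E²⟩ = 53.000.
C_V/k_B = (⟨E²⟩ − ⟨E⟩²)/(kT)² = (53.000 − 6.8791)/62.094 = 0.743.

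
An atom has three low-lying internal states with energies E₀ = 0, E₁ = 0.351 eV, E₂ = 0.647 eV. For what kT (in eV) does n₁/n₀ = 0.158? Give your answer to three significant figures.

0.190 eV

n₁/n₀ = exp[−(E₁−E₀)/kT] = 0.158.
⇒ (E₁−E₀)/kT = ln(1/0.158) = ln(6.3291) = 1.8452.
kT = 0.351 eV / 1.8452 = 0.190 eV.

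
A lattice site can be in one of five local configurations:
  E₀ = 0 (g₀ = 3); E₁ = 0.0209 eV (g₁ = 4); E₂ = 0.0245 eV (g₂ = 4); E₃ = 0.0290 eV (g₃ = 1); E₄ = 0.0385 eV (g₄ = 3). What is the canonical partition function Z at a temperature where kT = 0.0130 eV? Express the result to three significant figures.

Eᵢ/kT = 0, 1.6077, 1.8846, 2.2308, 2.9615.
Z = Σ gᵢe^(−Eᵢ/kT) = 3·e^(−0) + 4·e^(−1.6077) + 4·e^(−1.8846) + 1·e^(−2.2308) + 3·e^(−2.9615) = 3.0000 + 0.80139 + 0.60756 + 0.10744 + 0.15522 = 4.6716.

Z = 4.67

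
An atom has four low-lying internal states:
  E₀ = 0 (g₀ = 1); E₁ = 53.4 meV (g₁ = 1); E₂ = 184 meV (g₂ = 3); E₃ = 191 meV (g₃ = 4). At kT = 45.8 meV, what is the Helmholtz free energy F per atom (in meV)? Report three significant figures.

-16.3 meV

Eᵢ/kT = 0, 1.1659, 4.0175, 4.1703.
Z = Σ gᵢe^(−Eᵢ/kT) = 1·e^(−0) + 1·e^(−1.1659) + 3·e^(−4.0175) + 4·e^(−4.1703) = 1.0000 + 0.31164 + 0.053994 + 0.061791 = 1.4274.
F = −kT ln Z = −45.8 × ln(1.4274) = −45.8 × 0.35585 = -16.3 meV.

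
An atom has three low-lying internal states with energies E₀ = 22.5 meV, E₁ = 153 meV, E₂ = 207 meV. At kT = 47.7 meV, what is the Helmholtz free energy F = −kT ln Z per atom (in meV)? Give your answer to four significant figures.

18.58 meV

Eᵢ/kT = 0.471698, 3.20755, 4.33962.
Z = Σ e^(−Eᵢ/kT) = e^(−0.471698) + e^(−3.20755) + e^(−4.33962) = 0.623942 + 0.0404556 + 0.0130415 = 0.677439.
F = −kT ln Z = −47.7 × ln(0.677439) = −47.7 × -0.389436 = 18.58 meV.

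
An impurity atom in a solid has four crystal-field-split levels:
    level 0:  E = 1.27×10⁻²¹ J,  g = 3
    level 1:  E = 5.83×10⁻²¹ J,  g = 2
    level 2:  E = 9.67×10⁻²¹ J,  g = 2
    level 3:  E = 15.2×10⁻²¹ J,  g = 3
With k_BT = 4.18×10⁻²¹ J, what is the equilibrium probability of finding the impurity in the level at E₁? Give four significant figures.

Eᵢ/kT = 0.303828, 1.39474, 2.31340, 3.63636.
Z = Σ gᵢe^(−Eᵢ/kT) = 3·e^(−0.303828) + 2·e^(−1.39474) + 2·e^(−2.31340) + 3·e^(−3.63636) = 2.21396 + 0.495795 + 0.197849 + 0.0790442 = 2.98665.
P₁ = g₁ e^(−E₁/kT) / Z = 0.495795/2.98665 = 0.1660.

0.1660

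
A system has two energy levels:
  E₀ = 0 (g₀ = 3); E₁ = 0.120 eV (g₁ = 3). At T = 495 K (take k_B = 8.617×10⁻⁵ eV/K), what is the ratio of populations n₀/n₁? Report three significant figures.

k_BT = 8.617×10⁻⁵ × 495 K = 0.042654 eV.
n₀/n₁ = (g₀/g₁) exp[−(E₀−E₁)/kT] = (3/3) × exp(−(-0.120 eV)/(0.042654 eV)) = (3/3) × exp(2.8133) = 16.7.

16.7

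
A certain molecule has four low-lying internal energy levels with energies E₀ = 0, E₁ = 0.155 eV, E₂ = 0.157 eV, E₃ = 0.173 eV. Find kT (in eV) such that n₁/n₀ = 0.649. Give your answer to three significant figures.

n₁/n₀ = exp[−(E₁−E₀)/kT] = 0.649.
⇒ (E₁−E₀)/kT = ln(1/0.649) = ln(1.5408) = 0.43230.
kT = 0.155 eV / 0.43230 = 0.359 eV.

0.359 eV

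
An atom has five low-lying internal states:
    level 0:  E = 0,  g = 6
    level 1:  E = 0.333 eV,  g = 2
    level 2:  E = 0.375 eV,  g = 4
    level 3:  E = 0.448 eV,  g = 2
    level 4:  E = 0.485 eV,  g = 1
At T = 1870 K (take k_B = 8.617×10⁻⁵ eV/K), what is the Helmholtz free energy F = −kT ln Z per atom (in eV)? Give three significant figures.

-0.309 eV

k_BT = 8.617×10⁻⁵ × 1870 K = 0.16114 eV.
Eᵢ/kT = 0, 2.0665, 2.3272, 2.7802, 3.0098.
Z = Σ gᵢe^(−Eᵢ/kT) = 6·e^(−0) + 2·e^(−2.0665) + 4·e^(−2.3272) + 2·e^(−2.7802) + 1·e^(−3.0098) = 6.0000 + 0.25326 + 0.39027 + 0.12405 + 0.049302 = 6.8169.
F = −kT ln Z = −0.16114 × ln(6.8169) = −0.16114 × 1.9194 = -0.309 eV.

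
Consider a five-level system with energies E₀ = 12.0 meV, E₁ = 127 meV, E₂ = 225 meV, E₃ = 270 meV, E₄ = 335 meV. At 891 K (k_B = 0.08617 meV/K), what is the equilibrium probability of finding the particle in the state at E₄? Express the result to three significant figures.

k_BT = 0.08617 × 891 K = 76.777 meV.
Eᵢ/kT = 0.15630, 1.6541, 2.9306, 3.5167, 4.3633.
Z = Σ e^(−Eᵢ/kT) = e^(−0.15630) + e^(−1.6541) + e^(−2.9306) + e^(−3.5167) + e^(−4.3633) = 0.85530 + 0.19126 + 0.053365 + 0.029697 + 0.012736 = 1.1424.
P₄ = e^(−E₄/kT) / Z = 0.012736/1.1424 = 0.0111.

0.0111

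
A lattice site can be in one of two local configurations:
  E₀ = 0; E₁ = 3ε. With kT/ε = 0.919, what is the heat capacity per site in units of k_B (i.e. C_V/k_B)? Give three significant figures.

Eᵢ/kT = 0, 3.2644.
Z = Σ e^(−Eᵢ/kT) = e^(−0) + e^(−3.2644) = 1.0000 + 0.038220 = 1.0382.
⟨E⟩ = 0.11044 ε, ⟨E²⟩ = 0.33132 ε².
C_V/k_B = (⟨E²⟩ − ⟨E⟩²)/(kT)² = (0.33132 − 0.012197)/0.84456 = 0.378.

0.378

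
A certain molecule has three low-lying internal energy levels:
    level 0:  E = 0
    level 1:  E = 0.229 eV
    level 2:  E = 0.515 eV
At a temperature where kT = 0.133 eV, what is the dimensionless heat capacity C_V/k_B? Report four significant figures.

Eᵢ/kT = 0, 1.72180, 3.87218.
Z = Σ e^(−Eᵢ/kT) = e^(−0) + e^(−1.72180) + e^(−3.87218) = 1.00000 + 0.178744 + 0.0208129 = 1.19956.
⟨E⟩ = 0.0430583 eV, ⟨E²⟩ = 0.0124159 eV².
C_V/k_B = (⟨E²⟩ − ⟨E⟩²)/(kT)² = (0.0124159 − 0.00185402)/0.0176890 = 0.5971.

0.5971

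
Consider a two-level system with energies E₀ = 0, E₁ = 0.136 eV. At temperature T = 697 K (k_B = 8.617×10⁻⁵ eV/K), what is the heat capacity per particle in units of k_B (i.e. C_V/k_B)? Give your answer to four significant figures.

0.4372

k_BT = 8.617×10⁻⁵ × 697 K = 0.0600605 eV.
Eᵢ/kT = 0, 2.26438.
Z = Σ e^(−Eᵢ/kT) = e^(−0) + e^(−2.26438) = 1.00000 + 0.103894 = 1.10389.
⟨E⟩ = 0.0127998 eV, ⟨E²⟩ = 0.00174077 eV².
C_V/k_B = (⟨E²⟩ − ⟨E⟩²)/(kT)² = (0.00174077 − 0.000163835)/0.00360726 = 0.4372.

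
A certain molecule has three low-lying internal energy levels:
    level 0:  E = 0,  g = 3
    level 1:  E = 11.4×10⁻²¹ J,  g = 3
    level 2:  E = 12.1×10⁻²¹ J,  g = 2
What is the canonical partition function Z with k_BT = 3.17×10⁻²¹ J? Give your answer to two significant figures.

Eᵢ/kT = 0, 3.596, 3.817.
Z = Σ gᵢe^(−Eᵢ/kT) = 3·e^(−0) + 3·e^(−3.596) + 2·e^(−3.817) = 3.000 + 0.08230 + 0.04399 = 3.126.

Z = 3.1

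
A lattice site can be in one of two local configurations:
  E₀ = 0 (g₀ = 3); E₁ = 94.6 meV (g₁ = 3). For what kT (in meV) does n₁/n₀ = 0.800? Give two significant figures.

420 meV

n₁/n₀ = (g₁/g₀) exp[−(E₁−E₀)/kT] = 0.800.
⇒ (E₁−E₀)/kT = ln((3/3)/0.800) = ln(1.250) = 0.2231.
kT = 94.6 meV / 0.2231 = 420 meV.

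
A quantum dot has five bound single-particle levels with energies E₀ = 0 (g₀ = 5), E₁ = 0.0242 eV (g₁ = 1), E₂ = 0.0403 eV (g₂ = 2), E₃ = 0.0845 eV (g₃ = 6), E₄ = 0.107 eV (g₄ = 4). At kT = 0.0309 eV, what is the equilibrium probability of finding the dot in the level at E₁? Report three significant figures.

0.0701

Eᵢ/kT = 0, 0.78317, 1.3042, 2.7346, 3.4628.
Z = Σ gᵢe^(−Eᵢ/kT) = 5·e^(−0) + 1·e^(−0.78317) + 2·e^(−1.3042) + 6·e^(−2.7346) + 4·e^(−3.4628) = 5.0000 + 0.45696 + 0.54278 + 0.38952 + 0.12537 = 6.5146.
P₁ = g₁ e^(−E₁/kT) / Z = 0.45696/6.5146 = 0.0701.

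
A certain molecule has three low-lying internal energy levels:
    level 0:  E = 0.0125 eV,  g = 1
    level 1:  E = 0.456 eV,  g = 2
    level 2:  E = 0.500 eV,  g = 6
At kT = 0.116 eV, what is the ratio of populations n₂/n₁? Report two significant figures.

2.1

n₂/n₁ = (g₂/g₁) exp[−(E₂−E₁)/kT] = (6/2) × exp(−(0.044 eV)/(0.116 eV)) = (6/2) × exp(-0.3793) = 2.1.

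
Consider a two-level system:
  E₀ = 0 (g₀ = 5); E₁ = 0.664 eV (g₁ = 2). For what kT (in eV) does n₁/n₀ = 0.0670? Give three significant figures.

0.372 eV

n₁/n₀ = (g₁/g₀) exp[−(E₁−E₀)/kT] = 0.0670.
⇒ (E₁−E₀)/kT = ln((2/5)/0.0670) = ln(5.9701) = 1.7868.
kT = 0.664 eV / 1.7868 = 0.372 eV.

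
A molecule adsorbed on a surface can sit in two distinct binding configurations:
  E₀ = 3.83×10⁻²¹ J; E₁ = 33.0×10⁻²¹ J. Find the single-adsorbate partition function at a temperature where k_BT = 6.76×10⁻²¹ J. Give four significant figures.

Z = 0.5751

Eᵢ/kT = 0.566568, 4.88166.
Z = Σ e^(−Eᵢ/kT) = e^(−0.566568) + e^(−4.88166) = 0.567470 + 0.00758441 = 0.575054.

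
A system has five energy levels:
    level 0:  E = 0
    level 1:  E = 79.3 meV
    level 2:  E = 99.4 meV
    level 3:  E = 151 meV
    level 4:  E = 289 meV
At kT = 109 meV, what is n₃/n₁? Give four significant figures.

n₃/n₁ = exp[−(E₃−E₁)/kT] = exp(−(71.7 meV)/(109 meV)) = exp(-0.657798) = 0.5180.

0.5180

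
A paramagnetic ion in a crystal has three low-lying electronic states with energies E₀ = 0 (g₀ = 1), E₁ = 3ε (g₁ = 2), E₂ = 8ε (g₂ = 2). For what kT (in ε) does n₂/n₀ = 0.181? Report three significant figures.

n₂/n₀ = (g₂/g₀) exp[−(E₂−E₀)/kT] = 0.181.
⇒ (E₂−E₀)/kT = ln((2/1)/0.181) = ln(11.050) = 2.4024.
kT = 8ε / 2.4024 = 3.33 ε.

3.33 ε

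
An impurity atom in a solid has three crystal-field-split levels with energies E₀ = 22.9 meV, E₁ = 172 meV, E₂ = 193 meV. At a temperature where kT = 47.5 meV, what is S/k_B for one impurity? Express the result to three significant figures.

Eᵢ/kT = 0.48211, 3.6211, 4.0632.
Z = Σ e^(−Eᵢ/kT) = e^(−0.48211) + e^(−3.6211) + e^(−4.0632) = 0.61748 + 0.026753 + 0.017194 = 0.66143.
⟨E⟩ = Σ EᵢPᵢ = 33.352 meV.
S/k_B = ln Z + ⟨E⟩/kT = ln(0.66143) + 33.352/47.5 = -0.41335 + 0.70215 = 0.289.

0.289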